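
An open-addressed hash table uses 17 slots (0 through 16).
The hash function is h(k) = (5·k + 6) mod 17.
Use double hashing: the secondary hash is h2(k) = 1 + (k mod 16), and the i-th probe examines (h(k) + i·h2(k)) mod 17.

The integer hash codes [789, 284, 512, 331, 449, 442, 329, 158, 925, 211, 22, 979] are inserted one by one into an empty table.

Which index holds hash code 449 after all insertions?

789: h=7 -> slot 7
284: h=15 -> slot 15
512: h=16 -> slot 16
331: h=12 -> slot 12
449: h=7, h2=2, probe 7,9 -> slot 9
442: h=6 -> slot 6
329: h=2 -> slot 2
158: h=14 -> slot 14
925: h=7, h2=14, probe 7,4 -> slot 4
211: h=7, h2=4, probe 7,11 -> slot 11
22: h=14, h2=7, probe 14,4,11,1 -> slot 1
979: h=5 -> slot 5
Table: [∅, 22, 329, ∅, 925, 979, 442, 789, ∅, 449, ∅, 211, 331, ∅, 158, 284, 512]

9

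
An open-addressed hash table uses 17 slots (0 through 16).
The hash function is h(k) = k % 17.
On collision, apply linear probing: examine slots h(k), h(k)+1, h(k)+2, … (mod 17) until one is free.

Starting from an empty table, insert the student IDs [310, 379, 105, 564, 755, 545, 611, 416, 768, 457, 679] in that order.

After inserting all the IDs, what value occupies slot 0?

310 hashes to 4; slot 4 is free → place at 4.
379 hashes to 5; slot 5 is free → place at 5.
105 hashes to 3; slot 3 is free → place at 3.
564 hashes to 3; 3,4,5 taken → place at 6.
755 hashes to 7; slot 7 is free → place at 7.
545 hashes to 1; slot 1 is free → place at 1.
611 hashes to 16; slot 16 is free → place at 16.
416 hashes to 8; slot 8 is free → place at 8.
768 hashes to 3; 3,4,5,6,7,8 taken → place at 9.
457 hashes to 15; slot 15 is free → place at 15.
679 hashes to 16; 16 taken → place at 0.
Table: [679, 545, ∅, 105, 310, 379, 564, 755, 416, 768, ∅, ∅, ∅, ∅, ∅, 457, 611]

679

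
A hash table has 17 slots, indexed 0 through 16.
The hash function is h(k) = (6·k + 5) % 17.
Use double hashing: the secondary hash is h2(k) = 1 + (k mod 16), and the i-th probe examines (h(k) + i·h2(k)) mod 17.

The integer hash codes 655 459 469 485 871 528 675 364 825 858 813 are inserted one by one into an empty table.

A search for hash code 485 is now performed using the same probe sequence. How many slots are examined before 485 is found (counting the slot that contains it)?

Insert 655: h=8, slot 8 empty -> index 8.
Insert 459: h=5, slot 5 empty -> index 5.
Insert 469: h=14, slot 14 empty -> index 14.
Insert 485: h=8, h2=6, slots 8,14 occupied -> index 3.
Insert 871: h=12, slot 12 empty -> index 12.
Insert 528: h=11, slot 11 empty -> index 11.
Insert 675: h=9, slot 9 empty -> index 9.
Insert 364: h=13, slot 13 empty -> index 13.
Insert 825: h=8, h2=10, slot 8 occupied -> index 1.
Insert 858: h=2, slot 2 empty -> index 2.
Insert 813: h=4, slot 4 empty -> index 4.
Table: [., 825, 858, 485, 813, 459, ., ., 655, 675, ., 528, 871, 364, 469, ., .]
Lookup 485: h=8, h2=6, probe 8,14,3 → found at 3.

3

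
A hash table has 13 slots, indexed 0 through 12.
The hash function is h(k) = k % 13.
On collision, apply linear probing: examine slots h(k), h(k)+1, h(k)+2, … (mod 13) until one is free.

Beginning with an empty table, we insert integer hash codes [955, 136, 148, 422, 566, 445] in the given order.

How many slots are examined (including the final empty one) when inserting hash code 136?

2

955: h=6 => slot 6
136: h=6, probe 6,7 => slot 7
148: h=5 => slot 5
422: h=6, probe 6,7,8 => slot 8
566: h=7, probe 7,8,9 => slot 9
445: h=3 => slot 3
Table: [_, _, _, 445, _, 148, 955, 136, 422, 566, _, _, _]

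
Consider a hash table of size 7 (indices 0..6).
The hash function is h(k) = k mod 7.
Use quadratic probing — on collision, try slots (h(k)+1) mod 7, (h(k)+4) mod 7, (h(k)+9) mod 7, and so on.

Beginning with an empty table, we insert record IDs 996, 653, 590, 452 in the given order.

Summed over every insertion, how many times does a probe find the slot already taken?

3

Insert 996: h=2, slot 2 empty -> index 2.
Insert 653: h=2, slot 2 occupied -> index 3.
Insert 590: h=2, slots 2,3 occupied -> index 6.
Insert 452: h=4, slot 4 empty -> index 4.
Table: [∅, ∅, 996, 653, 452, ∅, 590]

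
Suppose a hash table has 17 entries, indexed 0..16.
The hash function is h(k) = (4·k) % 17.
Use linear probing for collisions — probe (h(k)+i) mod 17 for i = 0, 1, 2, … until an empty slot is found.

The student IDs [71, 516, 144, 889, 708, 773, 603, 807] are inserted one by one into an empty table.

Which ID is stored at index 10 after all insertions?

708

Insert 71: h=12, slot 12 empty => index 12.
Insert 516: h=7, slot 7 empty => index 7.
Insert 144: h=15, slot 15 empty => index 15.
Insert 889: h=3, slot 3 empty => index 3.
Insert 708: h=10, slot 10 empty => index 10.
Insert 773: h=15, slot 15 occupied => index 16.
Insert 603: h=15, slots 15,16 occupied => index 0.
Insert 807: h=15, slots 15,16,0 occupied => index 1.
Table: [603, 807, _, 889, _, _, _, 516, _, _, 708, _, 71, _, _, 144, 773]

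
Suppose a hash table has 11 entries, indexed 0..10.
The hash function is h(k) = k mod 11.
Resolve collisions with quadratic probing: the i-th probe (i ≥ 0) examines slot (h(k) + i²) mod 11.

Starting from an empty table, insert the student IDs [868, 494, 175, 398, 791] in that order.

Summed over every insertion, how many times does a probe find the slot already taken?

868 hashes to 10; slot 10 is free => place at 10.
494 hashes to 10; 10 taken => place at 0.
175 hashes to 10; 10,0 taken => place at 3.
398 hashes to 2; slot 2 is free => place at 2.
791 hashes to 10; 10,0,3 taken => place at 8.
Table: [494, _, 398, 175, _, _, _, _, 791, _, 868]

6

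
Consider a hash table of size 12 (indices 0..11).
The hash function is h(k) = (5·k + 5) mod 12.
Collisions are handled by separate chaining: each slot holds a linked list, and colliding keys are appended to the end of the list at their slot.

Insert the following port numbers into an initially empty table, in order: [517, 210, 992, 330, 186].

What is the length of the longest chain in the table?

Insert 517: h=10, bucket 10 empty -> new chain.
Insert 210: h=11, bucket 11 empty -> new chain.
Insert 992: h=9, bucket 9 empty -> new chain.
Insert 330: h=11, bucket 11 nonempty -> append to chain.
Insert 186: h=11, bucket 11 nonempty -> append to chain.
Final buckets:
0: _
1: _
2: _
3: _
4: _
5: _
6: _
7: _
8: _
9: 992
10: 517
11: 210 -> 330 -> 186

3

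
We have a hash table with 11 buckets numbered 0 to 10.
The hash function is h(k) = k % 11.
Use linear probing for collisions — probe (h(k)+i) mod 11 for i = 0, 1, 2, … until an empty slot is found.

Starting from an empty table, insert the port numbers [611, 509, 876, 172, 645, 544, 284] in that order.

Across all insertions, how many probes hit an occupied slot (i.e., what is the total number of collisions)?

611: h=6 -> slot 6
509: h=3 -> slot 3
876: h=7 -> slot 7
172: h=7, probe 7,8 -> slot 8
645: h=7, probe 7,8,9 -> slot 9
544: h=5 -> slot 5
284: h=9, probe 9,10 -> slot 10
Table: [., ., ., 509, ., 544, 611, 876, 172, 645, 284]

4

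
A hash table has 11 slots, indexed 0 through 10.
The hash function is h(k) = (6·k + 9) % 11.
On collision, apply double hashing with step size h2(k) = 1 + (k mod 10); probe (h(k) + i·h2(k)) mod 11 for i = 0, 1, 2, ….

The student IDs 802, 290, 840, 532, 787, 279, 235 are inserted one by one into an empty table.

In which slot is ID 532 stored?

802 hashes to 3; slot 3 is free → place at 3.
290 hashes to 0; slot 0 is free → place at 0.
840 hashes to 0, h2=1; 0 taken → place at 1.
532 hashes to 0, h2=3; 0,3 taken → place at 6.
787 hashes to 1, h2=8; 1 taken → place at 9.
279 hashes to 0, h2=10; 0 taken → place at 10.
235 hashes to 0, h2=6; 0,6,1 taken → place at 7.
Table: [290, 840, ., 802, ., ., 532, 235, ., 787, 279]

6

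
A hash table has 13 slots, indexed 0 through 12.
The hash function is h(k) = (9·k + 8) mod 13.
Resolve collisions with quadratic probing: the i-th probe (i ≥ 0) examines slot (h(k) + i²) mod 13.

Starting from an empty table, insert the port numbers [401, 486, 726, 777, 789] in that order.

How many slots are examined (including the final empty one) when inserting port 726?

401 hashes to 3; slot 3 is free => place at 3.
486 hashes to 1; slot 1 is free => place at 1.
726 hashes to 3; 3 taken => place at 4.
777 hashes to 7; slot 7 is free => place at 7.
789 hashes to 11; slot 11 is free => place at 11.
Table: [-, 486, -, 401, 726, -, -, 777, -, -, -, 789, -]

2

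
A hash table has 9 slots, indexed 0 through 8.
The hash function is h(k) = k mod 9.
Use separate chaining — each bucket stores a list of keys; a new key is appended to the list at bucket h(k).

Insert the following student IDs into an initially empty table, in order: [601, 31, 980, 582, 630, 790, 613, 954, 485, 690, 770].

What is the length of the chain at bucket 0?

2

601 → bucket 7
31 → bucket 4
980 → bucket 8
582 → bucket 6
630 → bucket 0
790 → bucket 7 (collision)
613 → bucket 1
954 → bucket 0 (collision)
485 → bucket 8 (collision)
690 → bucket 6 (collision)
770 → bucket 5
Final buckets:
0: 630 -> 954
1: 613
2: ∅
3: ∅
4: 31
5: 770
6: 582 -> 690
7: 601 -> 790
8: 980 -> 485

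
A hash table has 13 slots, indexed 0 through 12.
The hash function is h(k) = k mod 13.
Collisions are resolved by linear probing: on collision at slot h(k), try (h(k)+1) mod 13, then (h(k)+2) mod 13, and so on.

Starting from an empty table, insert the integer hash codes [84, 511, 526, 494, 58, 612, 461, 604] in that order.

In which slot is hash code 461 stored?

9

84 hashes to 6; slot 6 is free -> place at 6.
511 hashes to 4; slot 4 is free -> place at 4.
526 hashes to 6; 6 taken -> place at 7.
494 hashes to 0; slot 0 is free -> place at 0.
58 hashes to 6; 6,7 taken -> place at 8.
612 hashes to 1; slot 1 is free -> place at 1.
461 hashes to 6; 6,7,8 taken -> place at 9.
604 hashes to 6; 6,7,8,9 taken -> place at 10.
Table: [494, 612, ., ., 511, ., 84, 526, 58, 461, 604, ., .]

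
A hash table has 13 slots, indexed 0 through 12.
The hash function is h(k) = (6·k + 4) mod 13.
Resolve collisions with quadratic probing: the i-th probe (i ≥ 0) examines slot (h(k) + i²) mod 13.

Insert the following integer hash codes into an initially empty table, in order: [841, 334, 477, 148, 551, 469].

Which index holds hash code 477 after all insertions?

841: h=6 → slot 6
334: h=6, probe 6,7 → slot 7
477: h=6, probe 6,7,10 → slot 10
148: h=8 → slot 8
551: h=8, probe 8,9 → slot 9
469: h=10, probe 10,11 → slot 11
Table: [-, -, -, -, -, -, 841, 334, 148, 551, 477, 469, -]

10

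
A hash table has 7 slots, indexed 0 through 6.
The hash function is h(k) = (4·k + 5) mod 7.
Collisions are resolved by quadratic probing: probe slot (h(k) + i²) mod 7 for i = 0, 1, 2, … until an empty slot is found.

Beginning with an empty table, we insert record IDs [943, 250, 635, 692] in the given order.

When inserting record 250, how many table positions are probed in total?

943: h=4 -> slot 4
250: h=4, probe 4,5 -> slot 5
635: h=4, probe 4,5,1 -> slot 1
692: h=1, probe 1,2 -> slot 2
Table: [—, 635, 692, —, 943, 250, —]

2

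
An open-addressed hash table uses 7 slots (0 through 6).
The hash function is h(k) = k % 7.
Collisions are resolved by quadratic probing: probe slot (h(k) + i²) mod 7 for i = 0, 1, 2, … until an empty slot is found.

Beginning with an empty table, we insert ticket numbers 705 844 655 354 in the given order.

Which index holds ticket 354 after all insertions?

6

Insert 705: h=5, slot 5 empty → index 5.
Insert 844: h=4, slot 4 empty → index 4.
Insert 655: h=4, slots 4,5 occupied → index 1.
Insert 354: h=4, slots 4,5,1 occupied → index 6.
Table: [∅, 655, ∅, ∅, 844, 705, 354]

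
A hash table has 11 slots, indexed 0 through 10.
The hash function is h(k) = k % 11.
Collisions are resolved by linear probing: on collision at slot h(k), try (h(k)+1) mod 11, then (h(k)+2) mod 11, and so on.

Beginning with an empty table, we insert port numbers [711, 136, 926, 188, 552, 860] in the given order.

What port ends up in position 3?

711 hashes to 7; slot 7 is free => place at 7.
136 hashes to 4; slot 4 is free => place at 4.
926 hashes to 2; slot 2 is free => place at 2.
188 hashes to 1; slot 1 is free => place at 1.
552 hashes to 2; 2 taken => place at 3.
860 hashes to 2; 2,3,4 taken => place at 5.
Table: [-, 188, 926, 552, 136, 860, -, 711, -, -, -]

552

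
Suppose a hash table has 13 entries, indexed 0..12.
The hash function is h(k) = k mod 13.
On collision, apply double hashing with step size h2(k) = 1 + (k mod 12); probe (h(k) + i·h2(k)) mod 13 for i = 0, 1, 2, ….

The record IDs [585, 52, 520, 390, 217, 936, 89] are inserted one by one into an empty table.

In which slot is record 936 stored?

585 hashes to 0; slot 0 is free => place at 0.
52 hashes to 0, h2=5; 0 taken => place at 5.
520 hashes to 0, h2=5; 0,5 taken => place at 10.
390 hashes to 0, h2=7; 0 taken => place at 7.
217 hashes to 9; slot 9 is free => place at 9.
936 hashes to 0, h2=1; 0 taken => place at 1.
89 hashes to 11; slot 11 is free => place at 11.
Table: [585, 936, _, _, _, 52, _, 390, _, 217, 520, 89, _]

1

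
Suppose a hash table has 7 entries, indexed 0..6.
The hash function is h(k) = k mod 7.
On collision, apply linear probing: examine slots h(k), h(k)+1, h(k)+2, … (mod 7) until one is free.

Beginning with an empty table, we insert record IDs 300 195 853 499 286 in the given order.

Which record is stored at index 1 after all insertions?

300: h=6 → slot 6
195: h=6, probe 6,0 → slot 0
853: h=6, probe 6,0,1 → slot 1
499: h=2 → slot 2
286: h=6, probe 6,0,1,2,3 → slot 3
Table: [195, 853, 499, 286, -, -, 300]

853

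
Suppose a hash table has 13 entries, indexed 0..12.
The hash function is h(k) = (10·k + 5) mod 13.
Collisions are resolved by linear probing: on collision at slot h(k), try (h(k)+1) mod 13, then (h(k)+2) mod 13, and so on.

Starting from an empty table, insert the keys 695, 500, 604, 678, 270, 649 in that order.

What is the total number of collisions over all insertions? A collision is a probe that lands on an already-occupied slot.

695 hashes to 0; slot 0 is free → place at 0.
500 hashes to 0; 0 taken → place at 1.
604 hashes to 0; 0,1 taken → place at 2.
678 hashes to 12; slot 12 is free → place at 12.
270 hashes to 1; 1,2 taken → place at 3.
649 hashes to 8; slot 8 is free → place at 8.
Table: [695, 500, 604, 270, ∅, ∅, ∅, ∅, 649, ∅, ∅, ∅, 678]

5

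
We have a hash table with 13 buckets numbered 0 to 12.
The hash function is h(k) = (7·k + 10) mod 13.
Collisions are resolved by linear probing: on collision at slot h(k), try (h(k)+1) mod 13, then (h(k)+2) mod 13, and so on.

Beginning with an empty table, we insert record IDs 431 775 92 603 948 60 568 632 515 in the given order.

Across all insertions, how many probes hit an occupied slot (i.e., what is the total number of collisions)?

431: h=11 -> slot 11
775: h=1 -> slot 1
92: h=4 -> slot 4
603: h=6 -> slot 6
948: h=3 -> slot 3
60: h=1, probe 1,2 -> slot 2
568: h=8 -> slot 8
632: h=1, probe 1,2,3,4,5 -> slot 5
515: h=1, probe 1,2,3,4,5,6,7 -> slot 7
Table: [∅, 775, 60, 948, 92, 632, 603, 515, 568, ∅, ∅, 431, ∅]

11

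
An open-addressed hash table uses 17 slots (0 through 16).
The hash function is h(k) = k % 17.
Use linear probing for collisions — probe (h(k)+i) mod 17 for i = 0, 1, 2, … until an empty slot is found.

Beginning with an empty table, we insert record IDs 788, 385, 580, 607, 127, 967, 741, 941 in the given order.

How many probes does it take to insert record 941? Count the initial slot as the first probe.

Insert 788: h=6, slot 6 empty => index 6.
Insert 385: h=11, slot 11 empty => index 11.
Insert 580: h=2, slot 2 empty => index 2.
Insert 607: h=12, slot 12 empty => index 12.
Insert 127: h=8, slot 8 empty => index 8.
Insert 967: h=15, slot 15 empty => index 15.
Insert 741: h=10, slot 10 empty => index 10.
Insert 941: h=6, slot 6 occupied => index 7.
Table: [_, _, 580, _, _, _, 788, 941, 127, _, 741, 385, 607, _, _, 967, _]

2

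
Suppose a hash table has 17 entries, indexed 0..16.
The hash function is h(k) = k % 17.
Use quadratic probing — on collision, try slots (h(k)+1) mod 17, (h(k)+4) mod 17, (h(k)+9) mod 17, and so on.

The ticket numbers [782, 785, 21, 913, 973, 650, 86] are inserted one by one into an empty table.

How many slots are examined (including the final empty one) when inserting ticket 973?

2

782: h=0 → slot 0
785: h=3 → slot 3
21: h=4 → slot 4
913: h=12 → slot 12
973: h=4, probe 4,5 → slot 5
650: h=4, probe 4,5,8 → slot 8
86: h=1 → slot 1
Table: [782, 86, ∅, 785, 21, 973, ∅, ∅, 650, ∅, ∅, ∅, 913, ∅, ∅, ∅, ∅]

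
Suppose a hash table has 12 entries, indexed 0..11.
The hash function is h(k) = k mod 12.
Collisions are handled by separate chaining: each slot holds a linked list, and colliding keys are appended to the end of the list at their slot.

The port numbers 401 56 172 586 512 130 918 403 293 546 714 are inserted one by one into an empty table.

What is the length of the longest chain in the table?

3

Insert 401: h=5, bucket 5 empty → new chain.
Insert 56: h=8, bucket 8 empty → new chain.
Insert 172: h=4, bucket 4 empty → new chain.
Insert 586: h=10, bucket 10 empty → new chain.
Insert 512: h=8, bucket 8 nonempty → append to chain.
Insert 130: h=10, bucket 10 nonempty → append to chain.
Insert 918: h=6, bucket 6 empty → new chain.
Insert 403: h=7, bucket 7 empty → new chain.
Insert 293: h=5, bucket 5 nonempty → append to chain.
Insert 546: h=6, bucket 6 nonempty → append to chain.
Insert 714: h=6, bucket 6 nonempty → append to chain.
Final buckets:
0: ∅
1: ∅
2: ∅
3: ∅
4: 172
5: 401 -> 293
6: 918 -> 546 -> 714
7: 403
8: 56 -> 512
9: ∅
10: 586 -> 130
11: ∅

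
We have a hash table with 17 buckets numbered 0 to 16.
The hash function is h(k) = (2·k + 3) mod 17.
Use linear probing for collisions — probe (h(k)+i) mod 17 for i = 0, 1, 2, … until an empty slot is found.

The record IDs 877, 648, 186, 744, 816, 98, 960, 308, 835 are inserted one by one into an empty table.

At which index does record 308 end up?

Insert 877: h=6, slot 6 empty => index 6.
Insert 648: h=7, slot 7 empty => index 7.
Insert 186: h=1, slot 1 empty => index 1.
Insert 744: h=12, slot 12 empty => index 12.
Insert 816: h=3, slot 3 empty => index 3.
Insert 98: h=12, slot 12 occupied => index 13.
Insert 960: h=2, slot 2 empty => index 2.
Insert 308: h=7, slot 7 occupied => index 8.
Insert 835: h=7, slots 7,8 occupied => index 9.
Table: [., 186, 960, 816, ., ., 877, 648, 308, 835, ., ., 744, 98, ., ., .]

8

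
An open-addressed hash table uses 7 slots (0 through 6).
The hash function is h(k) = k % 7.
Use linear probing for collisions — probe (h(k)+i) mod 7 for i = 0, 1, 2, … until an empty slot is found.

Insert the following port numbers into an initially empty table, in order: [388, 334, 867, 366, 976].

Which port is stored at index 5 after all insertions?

388 hashes to 3; slot 3 is free → place at 3.
334 hashes to 5; slot 5 is free → place at 5.
867 hashes to 6; slot 6 is free → place at 6.
366 hashes to 2; slot 2 is free → place at 2.
976 hashes to 3; 3 taken → place at 4.
Table: [—, —, 366, 388, 976, 334, 867]

334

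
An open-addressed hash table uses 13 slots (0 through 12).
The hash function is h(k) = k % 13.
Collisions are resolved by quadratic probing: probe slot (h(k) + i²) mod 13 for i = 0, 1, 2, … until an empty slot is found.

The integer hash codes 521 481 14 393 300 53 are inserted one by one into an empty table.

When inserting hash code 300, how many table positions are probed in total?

Insert 521: h=1, slot 1 empty -> index 1.
Insert 481: h=0, slot 0 empty -> index 0.
Insert 14: h=1, slot 1 occupied -> index 2.
Insert 393: h=3, slot 3 empty -> index 3.
Insert 300: h=1, slots 1,2 occupied -> index 5.
Insert 53: h=1, slots 1,2,5 occupied -> index 10.
Table: [481, 521, 14, 393, —, 300, —, —, —, —, 53, —, —]

3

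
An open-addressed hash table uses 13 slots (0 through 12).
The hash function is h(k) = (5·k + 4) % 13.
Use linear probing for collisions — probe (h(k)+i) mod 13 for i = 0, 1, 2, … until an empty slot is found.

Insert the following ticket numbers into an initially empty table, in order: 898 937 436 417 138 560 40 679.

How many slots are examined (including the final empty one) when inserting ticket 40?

6

898: h=9 => slot 9
937: h=9, probe 9,10 => slot 10
436: h=0 => slot 0
417: h=9, probe 9,10,11 => slot 11
138: h=5 => slot 5
560: h=9, probe 9,10,11,12 => slot 12
40: h=9, probe 9,10,11,12,0,1 => slot 1
679: h=6 => slot 6
Table: [436, 40, -, -, -, 138, 679, -, -, 898, 937, 417, 560]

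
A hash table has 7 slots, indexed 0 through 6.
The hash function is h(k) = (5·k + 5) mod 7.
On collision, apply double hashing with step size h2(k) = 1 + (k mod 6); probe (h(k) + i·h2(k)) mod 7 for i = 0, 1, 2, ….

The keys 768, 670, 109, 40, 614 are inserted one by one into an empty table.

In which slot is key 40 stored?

5

Insert 768: h=2, slot 2 empty -> index 2.
Insert 670: h=2, h2=5, slot 2 occupied -> index 0.
Insert 109: h=4, slot 4 empty -> index 4.
Insert 40: h=2, h2=5, slots 2,0 occupied -> index 5.
Insert 614: h=2, h2=3, slots 2,5 occupied -> index 1.
Table: [670, 614, 768, —, 109, 40, —]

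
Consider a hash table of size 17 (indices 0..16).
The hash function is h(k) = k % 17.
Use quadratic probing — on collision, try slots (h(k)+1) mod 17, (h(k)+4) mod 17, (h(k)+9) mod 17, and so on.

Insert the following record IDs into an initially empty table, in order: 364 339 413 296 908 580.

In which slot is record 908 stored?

11

364: h=7 -> slot 7
339: h=16 -> slot 16
413: h=5 -> slot 5
296: h=7, probe 7,8 -> slot 8
908: h=7, probe 7,8,11 -> slot 11
580: h=2 -> slot 2
Table: [∅, ∅, 580, ∅, ∅, 413, ∅, 364, 296, ∅, ∅, 908, ∅, ∅, ∅, ∅, 339]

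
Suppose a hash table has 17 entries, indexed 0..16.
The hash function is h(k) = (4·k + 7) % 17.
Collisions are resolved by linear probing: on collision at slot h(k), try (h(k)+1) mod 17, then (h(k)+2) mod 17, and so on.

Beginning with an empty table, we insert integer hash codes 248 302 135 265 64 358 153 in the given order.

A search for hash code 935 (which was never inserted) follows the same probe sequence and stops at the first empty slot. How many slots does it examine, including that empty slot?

4

248 hashes to 13; slot 13 is free -> place at 13.
302 hashes to 8; slot 8 is free -> place at 8.
135 hashes to 3; slot 3 is free -> place at 3.
265 hashes to 13; 13 taken -> place at 14.
64 hashes to 8; 8 taken -> place at 9.
358 hashes to 11; slot 11 is free -> place at 11.
153 hashes to 7; slot 7 is free -> place at 7.
Table: [., ., ., 135, ., ., ., 153, 302, 64, ., 358, ., 248, 265, ., .]
Lookup 935: h=7, probe 7,8,9,10 → slot 10 empty, not found.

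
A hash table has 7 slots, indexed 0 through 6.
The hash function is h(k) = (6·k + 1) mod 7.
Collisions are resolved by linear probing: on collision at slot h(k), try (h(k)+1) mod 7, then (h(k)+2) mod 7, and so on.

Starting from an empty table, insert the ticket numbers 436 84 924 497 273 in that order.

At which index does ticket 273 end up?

436: h=6 → slot 6
84: h=1 → slot 1
924: h=1, probe 1,2 → slot 2
497: h=1, probe 1,2,3 → slot 3
273: h=1, probe 1,2,3,4 → slot 4
Table: [∅, 84, 924, 497, 273, ∅, 436]

4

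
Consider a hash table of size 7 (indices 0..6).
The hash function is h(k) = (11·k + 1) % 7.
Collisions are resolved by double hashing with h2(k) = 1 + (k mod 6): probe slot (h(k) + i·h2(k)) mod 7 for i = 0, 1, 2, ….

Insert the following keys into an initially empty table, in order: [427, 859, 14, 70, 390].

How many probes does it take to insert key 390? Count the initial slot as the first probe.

3

427 hashes to 1; slot 1 is free => place at 1.
859 hashes to 0; slot 0 is free => place at 0.
14 hashes to 1, h2=3; 1 taken => place at 4.
70 hashes to 1, h2=5; 1 taken => place at 6.
390 hashes to 0, h2=1; 0,1 taken => place at 2.
Table: [859, 427, 390, -, 14, -, 70]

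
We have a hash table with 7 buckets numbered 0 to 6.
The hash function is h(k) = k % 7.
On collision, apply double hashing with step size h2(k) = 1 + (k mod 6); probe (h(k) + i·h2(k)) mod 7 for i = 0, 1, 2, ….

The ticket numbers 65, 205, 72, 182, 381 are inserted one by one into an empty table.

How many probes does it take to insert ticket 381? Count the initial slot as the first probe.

4

65: h=2 → slot 2
205: h=2, h2=2, probe 2,4 → slot 4
72: h=2, h2=1, probe 2,3 → slot 3
182: h=0 → slot 0
381: h=3, h2=4, probe 3,0,4,1 → slot 1
Table: [182, 381, 65, 72, 205, ., .]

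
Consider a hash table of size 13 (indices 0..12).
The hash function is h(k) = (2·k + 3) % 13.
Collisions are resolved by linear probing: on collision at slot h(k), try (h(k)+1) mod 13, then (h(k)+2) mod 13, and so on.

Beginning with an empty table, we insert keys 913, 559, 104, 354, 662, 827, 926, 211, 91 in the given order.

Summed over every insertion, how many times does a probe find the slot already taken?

9

913: h=9 -> slot 9
559: h=3 -> slot 3
104: h=3, probe 3,4 -> slot 4
354: h=9, probe 9,10 -> slot 10
662: h=1 -> slot 1
827: h=6 -> slot 6
926: h=9, probe 9,10,11 -> slot 11
211: h=9, probe 9,10,11,12 -> slot 12
91: h=3, probe 3,4,5 -> slot 5
Table: [∅, 662, ∅, 559, 104, 91, 827, ∅, ∅, 913, 354, 926, 211]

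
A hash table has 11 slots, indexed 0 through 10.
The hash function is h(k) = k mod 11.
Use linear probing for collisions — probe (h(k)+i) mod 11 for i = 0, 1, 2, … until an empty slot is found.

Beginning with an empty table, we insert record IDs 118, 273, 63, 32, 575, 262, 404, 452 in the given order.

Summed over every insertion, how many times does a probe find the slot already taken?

14

118 hashes to 8; slot 8 is free => place at 8.
273 hashes to 9; slot 9 is free => place at 9.
63 hashes to 8; 8,9 taken => place at 10.
32 hashes to 10; 10 taken => place at 0.
575 hashes to 3; slot 3 is free => place at 3.
262 hashes to 9; 9,10,0 taken => place at 1.
404 hashes to 8; 8,9,10,0,1 taken => place at 2.
452 hashes to 1; 1,2,3 taken => place at 4.
Table: [32, 262, 404, 575, 452, ., ., ., 118, 273, 63]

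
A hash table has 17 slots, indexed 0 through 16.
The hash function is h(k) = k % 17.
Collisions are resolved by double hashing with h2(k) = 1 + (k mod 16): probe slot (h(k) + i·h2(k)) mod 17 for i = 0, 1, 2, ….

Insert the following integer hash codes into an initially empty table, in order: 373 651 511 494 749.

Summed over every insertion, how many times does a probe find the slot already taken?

373 hashes to 16; slot 16 is free => place at 16.
651 hashes to 5; slot 5 is free => place at 5.
511 hashes to 1; slot 1 is free => place at 1.
494 hashes to 1, h2=15; 1,16 taken => place at 14.
749 hashes to 1, h2=14; 1 taken => place at 15.
Table: [∅, 511, ∅, ∅, ∅, 651, ∅, ∅, ∅, ∅, ∅, ∅, ∅, ∅, 494, 749, 373]

3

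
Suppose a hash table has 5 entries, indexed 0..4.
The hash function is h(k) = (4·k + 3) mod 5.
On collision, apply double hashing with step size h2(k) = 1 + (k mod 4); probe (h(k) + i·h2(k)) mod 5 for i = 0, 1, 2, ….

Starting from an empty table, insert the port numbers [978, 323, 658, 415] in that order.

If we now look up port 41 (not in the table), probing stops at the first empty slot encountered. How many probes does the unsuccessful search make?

3

Insert 978: h=0, slot 0 empty → index 0.
Insert 323: h=0, h2=4, slot 0 occupied → index 4.
Insert 658: h=0, h2=3, slot 0 occupied → index 3.
Insert 415: h=3, h2=4, slot 3 occupied → index 2.
Table: [978, ., 415, 658, 323]
Lookup 41: h=2, h2=2, probe 2,4,1 → slot 1 empty, not found.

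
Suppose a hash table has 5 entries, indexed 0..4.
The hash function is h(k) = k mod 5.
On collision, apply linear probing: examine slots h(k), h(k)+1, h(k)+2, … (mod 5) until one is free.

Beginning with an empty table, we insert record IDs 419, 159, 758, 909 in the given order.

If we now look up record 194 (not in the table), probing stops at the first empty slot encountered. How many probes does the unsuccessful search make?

4

419 hashes to 4; slot 4 is free → place at 4.
159 hashes to 4; 4 taken → place at 0.
758 hashes to 3; slot 3 is free → place at 3.
909 hashes to 4; 4,0 taken → place at 1.
Table: [159, 909, —, 758, 419]
Lookup 194: h=4, probe 4,0,1,2 → slot 2 empty, not found.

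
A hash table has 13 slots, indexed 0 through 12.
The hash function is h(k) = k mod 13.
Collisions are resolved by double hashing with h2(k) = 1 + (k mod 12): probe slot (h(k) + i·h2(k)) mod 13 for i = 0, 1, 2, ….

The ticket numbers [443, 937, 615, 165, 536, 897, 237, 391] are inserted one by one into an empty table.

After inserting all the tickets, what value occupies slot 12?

536

443: h=1 → slot 1
937: h=1, h2=2, probe 1,3 → slot 3
615: h=4 → slot 4
165: h=9 → slot 9
536: h=3, h2=9, probe 3,12 → slot 12
897: h=0 → slot 0
237: h=3, h2=10, probe 3,0,10 → slot 10
391: h=1, h2=8, probe 1,9,4,12,7 → slot 7
Table: [897, 443, -, 937, 615, -, -, 391, -, 165, 237, -, 536]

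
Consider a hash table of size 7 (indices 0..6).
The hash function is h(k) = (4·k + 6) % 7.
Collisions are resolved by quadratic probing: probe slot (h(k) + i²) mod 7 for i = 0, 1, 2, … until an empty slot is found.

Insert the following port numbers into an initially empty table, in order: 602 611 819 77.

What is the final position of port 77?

602: h=6 -> slot 6
611: h=0 -> slot 0
819: h=6, probe 6,0,3 -> slot 3
77: h=6, probe 6,0,3,1 -> slot 1
Table: [611, 77, ∅, 819, ∅, ∅, 602]

1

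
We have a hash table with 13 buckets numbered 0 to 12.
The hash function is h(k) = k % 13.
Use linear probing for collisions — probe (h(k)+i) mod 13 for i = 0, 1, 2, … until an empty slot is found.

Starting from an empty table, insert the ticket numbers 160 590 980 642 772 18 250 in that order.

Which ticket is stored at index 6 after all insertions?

Insert 160: h=4, slot 4 empty => index 4.
Insert 590: h=5, slot 5 empty => index 5.
Insert 980: h=5, slot 5 occupied => index 6.
Insert 642: h=5, slots 5,6 occupied => index 7.
Insert 772: h=5, slots 5,6,7 occupied => index 8.
Insert 18: h=5, slots 5,6,7,8 occupied => index 9.
Insert 250: h=3, slot 3 empty => index 3.
Table: [_, _, _, 250, 160, 590, 980, 642, 772, 18, _, _, _]

980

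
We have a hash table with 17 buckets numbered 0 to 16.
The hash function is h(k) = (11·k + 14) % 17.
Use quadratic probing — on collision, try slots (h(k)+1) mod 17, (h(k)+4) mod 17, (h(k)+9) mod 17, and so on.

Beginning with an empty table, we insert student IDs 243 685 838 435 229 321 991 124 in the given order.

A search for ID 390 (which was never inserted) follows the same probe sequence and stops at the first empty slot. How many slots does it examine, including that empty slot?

243 hashes to 1; slot 1 is free → place at 1.
685 hashes to 1; 1 taken → place at 2.
838 hashes to 1; 1,2 taken → place at 5.
435 hashes to 5; 5 taken → place at 6.
229 hashes to 0; slot 0 is free → place at 0.
321 hashes to 9; slot 9 is free → place at 9.
991 hashes to 1; 1,2,5 taken → place at 10.
124 hashes to 1; 1,2,5,10,0,9 taken → place at 3.
Table: [229, 243, 685, 124, ., 838, 435, ., ., 321, 991, ., ., ., ., ., .]
Lookup 390: h=3, probe 3,4 → slot 4 empty, not found.

2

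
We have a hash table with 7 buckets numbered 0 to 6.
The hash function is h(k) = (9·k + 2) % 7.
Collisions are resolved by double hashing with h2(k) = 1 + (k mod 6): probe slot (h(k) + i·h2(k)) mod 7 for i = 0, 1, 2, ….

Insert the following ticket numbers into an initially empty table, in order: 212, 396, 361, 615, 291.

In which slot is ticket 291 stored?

Insert 212: h=6, slot 6 empty -> index 6.
Insert 396: h=3, slot 3 empty -> index 3.
Insert 361: h=3, h2=2, slot 3 occupied -> index 5.
Insert 615: h=0, slot 0 empty -> index 0.
Insert 291: h=3, h2=4, slots 3,0 occupied -> index 4.
Table: [615, -, -, 396, 291, 361, 212]

4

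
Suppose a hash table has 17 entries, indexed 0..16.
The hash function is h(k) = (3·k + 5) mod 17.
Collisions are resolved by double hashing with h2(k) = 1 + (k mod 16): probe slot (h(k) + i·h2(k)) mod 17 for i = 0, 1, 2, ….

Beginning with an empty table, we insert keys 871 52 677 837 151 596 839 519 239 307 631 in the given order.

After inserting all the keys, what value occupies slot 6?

871 hashes to 0; slot 0 is free => place at 0.
52 hashes to 8; slot 8 is free => place at 8.
677 hashes to 13; slot 13 is free => place at 13.
837 hashes to 0, h2=6; 0 taken => place at 6.
151 hashes to 16; slot 16 is free => place at 16.
596 hashes to 8, h2=5; 8,13 taken => place at 1.
839 hashes to 6, h2=8; 6 taken => place at 14.
519 hashes to 15; slot 15 is free => place at 15.
239 hashes to 8, h2=16; 8 taken => place at 7.
307 hashes to 8, h2=4; 8 taken => place at 12.
631 hashes to 11; slot 11 is free => place at 11.
Table: [871, 596, —, —, —, —, 837, 239, 52, —, —, 631, 307, 677, 839, 519, 151]

837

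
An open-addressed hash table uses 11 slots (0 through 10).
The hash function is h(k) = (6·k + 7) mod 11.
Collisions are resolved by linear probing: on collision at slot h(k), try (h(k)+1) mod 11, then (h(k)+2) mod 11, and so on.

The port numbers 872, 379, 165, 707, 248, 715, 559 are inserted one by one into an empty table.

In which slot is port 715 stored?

872 hashes to 3; slot 3 is free => place at 3.
379 hashes to 4; slot 4 is free => place at 4.
165 hashes to 7; slot 7 is free => place at 7.
707 hashes to 3; 3,4 taken => place at 5.
248 hashes to 10; slot 10 is free => place at 10.
715 hashes to 7; 7 taken => place at 8.
559 hashes to 6; slot 6 is free => place at 6.
Table: [-, -, -, 872, 379, 707, 559, 165, 715, -, 248]

8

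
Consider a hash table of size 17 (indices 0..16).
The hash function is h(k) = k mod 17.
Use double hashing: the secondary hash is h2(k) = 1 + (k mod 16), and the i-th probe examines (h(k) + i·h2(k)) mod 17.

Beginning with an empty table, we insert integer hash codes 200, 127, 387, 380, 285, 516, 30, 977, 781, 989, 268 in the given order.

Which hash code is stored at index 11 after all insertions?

516

Insert 200: h=13, slot 13 empty => index 13.
Insert 127: h=8, slot 8 empty => index 8.
Insert 387: h=13, h2=4, slot 13 occupied => index 0.
Insert 380: h=6, slot 6 empty => index 6.
Insert 285: h=13, h2=14, slot 13 occupied => index 10.
Insert 516: h=6, h2=5, slot 6 occupied => index 11.
Insert 30: h=13, h2=15, slots 13,11 occupied => index 9.
Insert 977: h=8, h2=2, slots 8,10 occupied => index 12.
Insert 781: h=16, slot 16 empty => index 16.
Insert 989: h=3, slot 3 empty => index 3.
Insert 268: h=13, h2=13, slots 13,9 occupied => index 5.
Table: [387, -, -, 989, -, 268, 380, -, 127, 30, 285, 516, 977, 200, -, -, 781]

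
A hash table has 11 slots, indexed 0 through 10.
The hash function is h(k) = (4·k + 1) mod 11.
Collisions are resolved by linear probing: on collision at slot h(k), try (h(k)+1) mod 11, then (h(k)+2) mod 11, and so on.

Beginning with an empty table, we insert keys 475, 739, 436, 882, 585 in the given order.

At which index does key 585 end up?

1

Insert 475: h=9, slot 9 empty -> index 9.
Insert 739: h=9, slot 9 occupied -> index 10.
Insert 436: h=7, slot 7 empty -> index 7.
Insert 882: h=9, slots 9,10 occupied -> index 0.
Insert 585: h=9, slots 9,10,0 occupied -> index 1.
Table: [882, 585, —, —, —, —, —, 436, —, 475, 739]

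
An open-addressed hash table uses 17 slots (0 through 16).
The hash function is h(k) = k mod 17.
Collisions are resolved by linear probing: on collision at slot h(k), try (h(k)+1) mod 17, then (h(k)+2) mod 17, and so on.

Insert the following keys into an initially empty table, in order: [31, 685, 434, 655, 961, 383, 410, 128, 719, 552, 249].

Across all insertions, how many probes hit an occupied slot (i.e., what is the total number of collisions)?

31 hashes to 14; slot 14 is free → place at 14.
685 hashes to 5; slot 5 is free → place at 5.
434 hashes to 9; slot 9 is free → place at 9.
655 hashes to 9; 9 taken → place at 10.
961 hashes to 9; 9,10 taken → place at 11.
383 hashes to 9; 9,10,11 taken → place at 12.
410 hashes to 2; slot 2 is free → place at 2.
128 hashes to 9; 9,10,11,12 taken → place at 13.
719 hashes to 5; 5 taken → place at 6.
552 hashes to 8; slot 8 is free → place at 8.
249 hashes to 11; 11,12,13,14 taken → place at 15.
Table: [_, _, 410, _, _, 685, 719, _, 552, 434, 655, 961, 383, 128, 31, 249, _]

15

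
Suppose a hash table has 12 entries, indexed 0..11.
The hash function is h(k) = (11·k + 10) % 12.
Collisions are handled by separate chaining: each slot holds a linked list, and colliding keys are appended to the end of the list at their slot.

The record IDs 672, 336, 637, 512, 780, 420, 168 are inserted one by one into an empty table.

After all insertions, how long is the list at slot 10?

5

672 → bucket 10
336 → bucket 10 (collision)
637 → bucket 9
512 → bucket 2
780 → bucket 10 (collision)
420 → bucket 10 (collision)
168 → bucket 10 (collision)
Final buckets:
0: -
1: -
2: 512
3: -
4: -
5: -
6: -
7: -
8: -
9: 637
10: 672 -> 336 -> 780 -> 420 -> 168
11: -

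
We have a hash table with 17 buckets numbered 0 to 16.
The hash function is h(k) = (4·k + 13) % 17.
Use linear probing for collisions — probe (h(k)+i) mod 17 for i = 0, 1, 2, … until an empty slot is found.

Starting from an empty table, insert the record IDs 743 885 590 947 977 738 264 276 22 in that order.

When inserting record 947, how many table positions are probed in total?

3

Insert 743: h=10, slot 10 empty → index 10.
Insert 885: h=0, slot 0 empty → index 0.
Insert 590: h=10, slot 10 occupied → index 11.
Insert 947: h=10, slots 10,11 occupied → index 12.
Insert 977: h=11, slots 11,12 occupied → index 13.
Insert 738: h=7, slot 7 empty → index 7.
Insert 264: h=15, slot 15 empty → index 15.
Insert 276: h=12, slots 12,13 occupied → index 14.
Insert 22: h=16, slot 16 empty → index 16.
Table: [885, —, —, —, —, —, —, 738, —, —, 743, 590, 947, 977, 276, 264, 22]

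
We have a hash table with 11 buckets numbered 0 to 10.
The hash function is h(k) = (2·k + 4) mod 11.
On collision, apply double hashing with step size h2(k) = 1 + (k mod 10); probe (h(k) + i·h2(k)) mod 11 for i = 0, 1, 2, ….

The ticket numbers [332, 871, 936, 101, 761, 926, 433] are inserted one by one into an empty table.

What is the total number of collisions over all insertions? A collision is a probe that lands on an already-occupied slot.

332: h=8 => slot 8
871: h=8, h2=2, probe 8,10 => slot 10
936: h=6 => slot 6
101: h=8, h2=2, probe 8,10,1 => slot 1
761: h=8, h2=2, probe 8,10,1,3 => slot 3
926: h=8, h2=7, probe 8,4 => slot 4
433: h=1, h2=4, probe 1,5 => slot 5
Table: [_, 101, _, 761, 926, 433, 936, _, 332, _, 871]

8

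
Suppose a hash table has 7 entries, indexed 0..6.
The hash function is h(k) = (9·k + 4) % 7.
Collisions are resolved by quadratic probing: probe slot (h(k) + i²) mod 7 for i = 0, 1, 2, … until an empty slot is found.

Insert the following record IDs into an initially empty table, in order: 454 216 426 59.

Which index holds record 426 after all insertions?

454: h=2 -> slot 2
216: h=2, probe 2,3 -> slot 3
426: h=2, probe 2,3,6 -> slot 6
59: h=3, probe 3,4 -> slot 4
Table: [., ., 454, 216, 59, ., 426]

6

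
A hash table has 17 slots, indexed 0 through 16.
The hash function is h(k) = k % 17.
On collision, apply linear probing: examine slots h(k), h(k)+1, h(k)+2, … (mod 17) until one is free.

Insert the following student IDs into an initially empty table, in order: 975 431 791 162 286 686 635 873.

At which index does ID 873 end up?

12

Insert 975: h=6, slot 6 empty => index 6.
Insert 431: h=6, slot 6 occupied => index 7.
Insert 791: h=9, slot 9 empty => index 9.
Insert 162: h=9, slot 9 occupied => index 10.
Insert 286: h=14, slot 14 empty => index 14.
Insert 686: h=6, slots 6,7 occupied => index 8.
Insert 635: h=6, slots 6,7,8,9,10 occupied => index 11.
Insert 873: h=6, slots 6,7,8,9,10,11 occupied => index 12.
Table: [-, -, -, -, -, -, 975, 431, 686, 791, 162, 635, 873, -, 286, -, -]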